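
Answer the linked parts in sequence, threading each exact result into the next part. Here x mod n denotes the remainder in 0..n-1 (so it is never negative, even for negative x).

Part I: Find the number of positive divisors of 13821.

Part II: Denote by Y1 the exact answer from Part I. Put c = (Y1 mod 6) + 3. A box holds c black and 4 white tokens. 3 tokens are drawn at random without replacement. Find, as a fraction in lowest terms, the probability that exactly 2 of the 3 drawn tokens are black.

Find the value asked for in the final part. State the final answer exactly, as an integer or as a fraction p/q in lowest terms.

10/21

Part I: 13821 = 3 * 17 * 271; number of divisors = (1+1) * (1+1) * (1+1) = 8; answer 8
Part II: Y1 = 8; c = 5; total draws C(9,3) = 84; favorable C(5,2)*C(4,1) = 40; P = 10/21; answer 10/21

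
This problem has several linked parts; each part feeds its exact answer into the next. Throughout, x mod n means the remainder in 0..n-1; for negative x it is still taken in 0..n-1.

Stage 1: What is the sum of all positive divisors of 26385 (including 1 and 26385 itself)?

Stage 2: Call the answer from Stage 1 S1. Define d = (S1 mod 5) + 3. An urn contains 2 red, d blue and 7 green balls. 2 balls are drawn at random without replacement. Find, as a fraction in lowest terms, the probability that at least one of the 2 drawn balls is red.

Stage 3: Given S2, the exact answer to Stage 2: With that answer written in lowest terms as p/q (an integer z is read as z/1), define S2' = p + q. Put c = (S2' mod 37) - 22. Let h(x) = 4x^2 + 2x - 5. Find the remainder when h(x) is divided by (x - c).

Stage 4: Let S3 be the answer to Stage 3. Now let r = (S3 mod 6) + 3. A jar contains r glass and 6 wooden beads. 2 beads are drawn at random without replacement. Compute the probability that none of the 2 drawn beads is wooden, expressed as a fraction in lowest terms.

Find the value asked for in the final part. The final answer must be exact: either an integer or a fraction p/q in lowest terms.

2/15

Stage 1: 26385 = 3 * 5 * 1759; sigma = (1 + 3) * (1 + 5) * (1 + 1759) = 4 * 6 * 1760 = 42240; answer 42240
Stage 2: S1 = 42240; d = 3; total draws C(12,2) = 66; complement C(10,2) = 45; favorable 66 - 45 = 21; P = 7/22; answer 7/22
Stage 3: S2 = 7/22; threaded value p + q = 29; c = 7; remainder = value at the root: 4*(7)^2 + 2*(7)^1 - 5 = (196) + (14) + (-5) = 205; answer 205
Stage 4: S3 = 205; r = 4; total draws C(10,2) = 45; favorable C(4,2) = 6; P = 2/15; answer 2/15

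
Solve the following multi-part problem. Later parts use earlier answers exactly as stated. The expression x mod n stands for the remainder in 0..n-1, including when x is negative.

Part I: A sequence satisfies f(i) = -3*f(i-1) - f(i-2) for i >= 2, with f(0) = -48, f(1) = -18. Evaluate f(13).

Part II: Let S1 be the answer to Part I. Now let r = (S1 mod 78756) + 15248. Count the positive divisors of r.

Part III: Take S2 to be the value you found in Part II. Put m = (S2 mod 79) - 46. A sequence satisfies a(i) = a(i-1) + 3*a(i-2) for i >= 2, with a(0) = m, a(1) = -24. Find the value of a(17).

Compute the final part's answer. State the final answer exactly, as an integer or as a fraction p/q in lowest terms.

-29349606

Part I: f(2) = -3*(-18) - 1*(-48) = 102; iterating: f(2)=102, f(3)=-288, f(4)=762, f(5)=-1998, f(6)=5232, f(7)=-13698, f(8)=35862, f(9)=-93888, f(10)=245802, f(11)=-643518, f(12)=1684752, f(13)=-4410738; answer -4410738
Part II: S1 = -4410738; r = 93602; 93602 = 2 * 17 * 2753; number of divisors = (1+1) * (1+1) * (1+1) = 8; answer 8
Part III: S2 = 8; m = -38; a(2) = 1*(-24) + 3*(-38) = -138; iterating: a(2)=-138, a(3)=-210, a(4)=-624, a(5)=-1254, a(6)=-3126, a(7)=-6888, a(8)=-16266, a(9)=-36930, a(10)=-85728, a(11)=-196518, a(12)=-453702, a(13)=-1043256, a(14)=-2404362, a(15)=-5534130, a(16)=-12747216, a(17)=-29349606; answer -29349606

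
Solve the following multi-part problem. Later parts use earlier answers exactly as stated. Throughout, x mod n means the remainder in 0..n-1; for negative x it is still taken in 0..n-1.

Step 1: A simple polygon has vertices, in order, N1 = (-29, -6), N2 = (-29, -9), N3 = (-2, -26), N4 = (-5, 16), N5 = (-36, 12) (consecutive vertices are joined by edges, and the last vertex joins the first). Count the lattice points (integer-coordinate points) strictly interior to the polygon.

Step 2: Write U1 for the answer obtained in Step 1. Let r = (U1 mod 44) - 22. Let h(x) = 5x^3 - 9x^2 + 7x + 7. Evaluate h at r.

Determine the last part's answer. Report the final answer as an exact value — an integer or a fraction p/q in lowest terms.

2986

Step 1: cross terms: (-29*-9 - -29*-6)=87, (-29*-26 - -2*-9)=736, (-2*16 - -5*-26)=-162, (-5*12 - -36*16)=516, (-36*-6 - -29*12)=564; twice the area = |1741| = 1741; area = 1741/2; boundary points = 3 + 1 + 3 + 1 + 1 = 9; strictly interior points = area - boundary/2 + 1 = 867; answer 867
Step 2: U1 = 867; r = 9; 5*(9)^3 - 9*(9)^2 + 7*(9)^1 + 7 = (3645) + (-729) + (63) + (7) = 2986; answer 2986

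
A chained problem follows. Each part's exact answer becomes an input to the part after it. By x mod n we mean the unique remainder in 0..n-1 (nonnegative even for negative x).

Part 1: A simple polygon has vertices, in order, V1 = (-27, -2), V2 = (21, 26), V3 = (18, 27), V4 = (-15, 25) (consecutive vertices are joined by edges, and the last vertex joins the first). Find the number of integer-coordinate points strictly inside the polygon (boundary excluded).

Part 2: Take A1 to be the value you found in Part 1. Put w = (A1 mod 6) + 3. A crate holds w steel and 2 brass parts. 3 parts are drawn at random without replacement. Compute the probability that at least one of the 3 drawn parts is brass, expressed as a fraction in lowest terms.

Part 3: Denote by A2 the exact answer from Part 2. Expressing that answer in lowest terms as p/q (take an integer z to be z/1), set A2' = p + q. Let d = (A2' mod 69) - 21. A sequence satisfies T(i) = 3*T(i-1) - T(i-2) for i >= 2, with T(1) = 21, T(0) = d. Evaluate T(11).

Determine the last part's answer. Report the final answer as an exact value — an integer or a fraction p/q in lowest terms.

Part 1: cross terms: (-27*26 - 21*-2)=-660, (21*27 - 18*26)=99, (18*25 - -15*27)=855, (-15*-2 - -27*25)=705; twice the area = |999| = 999; area = 999/2; boundary points = 4 + 1 + 1 + 3 = 9; strictly interior points = area - boundary/2 + 1 = 496; answer 496
Part 2: A1 = 496; w = 7; total draws C(9,3) = 84; complement C(7,3) = 35; favorable 84 - 35 = 49; P = 7/12; answer 7/12
Part 3: A2 = 7/12; threaded value p + q = 19; d = -2; T(2) = 3*(21) - 1*(-2) = 65; iterating: T(2)=65, T(3)=174, T(4)=457, T(5)=1197, T(6)=3134, T(7)=8205, T(8)=21481, T(9)=56238, T(10)=147233, T(11)=385461; answer 385461

385461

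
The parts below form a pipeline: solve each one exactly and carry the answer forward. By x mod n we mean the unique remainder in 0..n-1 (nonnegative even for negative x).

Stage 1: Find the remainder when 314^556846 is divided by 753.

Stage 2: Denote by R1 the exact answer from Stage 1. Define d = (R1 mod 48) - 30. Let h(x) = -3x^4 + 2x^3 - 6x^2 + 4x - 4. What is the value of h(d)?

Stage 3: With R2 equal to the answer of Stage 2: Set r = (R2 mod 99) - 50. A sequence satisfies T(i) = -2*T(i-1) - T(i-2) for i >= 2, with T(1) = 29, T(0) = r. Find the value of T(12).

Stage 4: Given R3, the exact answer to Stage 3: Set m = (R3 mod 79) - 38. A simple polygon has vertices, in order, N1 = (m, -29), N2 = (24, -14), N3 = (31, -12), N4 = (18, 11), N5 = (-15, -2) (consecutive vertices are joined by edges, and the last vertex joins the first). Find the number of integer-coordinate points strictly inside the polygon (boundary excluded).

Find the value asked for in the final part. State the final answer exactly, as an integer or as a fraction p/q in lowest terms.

1050

Stage 1: squarings mod 753: 314^1=314, 314^2=706, 314^4=703, 314^8=241, 314^16=100, 314^32=211, 314^64=94, 314^128=553, 314^256=91, 314^512=751, 314^1024=4, 314^2048=16, 314^4096=256, 314^8192=25, 314^16384=625, 314^32768=571, 314^65536=745, 314^131072=64, 314^262144=331, 314^524288=376; 314^556846 = 314^2 * 314^4 * 314^8 * 314^32 * 314^256 * 314^512 * 314^1024 * 314^2048 * 314^4096 * 314^8192 * 314^16384 * 314^524288 = 256 (mod 753); answer 256
Stage 2: R1 = 256; d = -14; -3*(-14)^4 + 2*(-14)^3 - 6*(-14)^2 + 4*(-14)^1 - 4 = (-115248) + (-5488) + (-1176) + (-56) + (-4) = -121972; answer -121972
Stage 3: R2 = -121972; r = 45; T(2) = -2*(29) - 1*(45) = -103; iterating: T(2)=-103, T(3)=177, T(4)=-251, T(5)=325, T(6)=-399, T(7)=473, T(8)=-547, T(9)=621, T(10)=-695, T(11)=769, T(12)=-843; answer -843
Stage 4: R3 = -843; m = -12; cross terms: (-12*-14 - 24*-29)=864, (24*-12 - 31*-14)=146, (31*11 - 18*-12)=557, (18*-2 - -15*11)=129, (-15*-29 - -12*-2)=411; twice the area = |2107| = 2107; area = 2107/2; boundary points = 3 + 1 + 1 + 1 + 3 = 9; strictly interior points = area - boundary/2 + 1 = 1050; answer 1050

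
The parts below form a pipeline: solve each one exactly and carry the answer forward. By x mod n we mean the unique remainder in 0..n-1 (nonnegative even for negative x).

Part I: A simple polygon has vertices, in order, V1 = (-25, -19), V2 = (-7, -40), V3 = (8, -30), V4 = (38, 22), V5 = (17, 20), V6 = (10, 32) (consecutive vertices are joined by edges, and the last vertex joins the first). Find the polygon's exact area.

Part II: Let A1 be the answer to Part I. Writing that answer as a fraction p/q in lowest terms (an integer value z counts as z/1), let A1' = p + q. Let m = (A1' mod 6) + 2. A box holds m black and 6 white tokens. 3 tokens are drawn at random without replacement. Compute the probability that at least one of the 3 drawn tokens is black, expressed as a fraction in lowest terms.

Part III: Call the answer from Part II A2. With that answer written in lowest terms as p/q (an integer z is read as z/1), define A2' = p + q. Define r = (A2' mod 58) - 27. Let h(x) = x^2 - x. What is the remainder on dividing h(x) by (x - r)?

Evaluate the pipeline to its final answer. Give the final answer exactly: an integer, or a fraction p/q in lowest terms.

272

Part I: cross terms: (-25*-40 - -7*-19)=867, (-7*-30 - 8*-40)=530, (8*22 - 38*-30)=1316, (38*20 - 17*22)=386, (17*32 - 10*20)=344, (10*-19 - -25*32)=610; twice the area = |4053| = 4053; area = 4053/2; answer 4053/2
Part II: A1 = 4053/2; threaded value p + q = 4055; m = 7; total draws C(13,3) = 286; complement C(6,3) = 20; favorable 286 - 20 = 266; P = 133/143; answer 133/143
Part III: A2 = 133/143; threaded value p + q = 276; r = 17; remainder = value at the root: 1*(17)^2 - 1*(17)^1 = (289) + (-17) = 272; answer 272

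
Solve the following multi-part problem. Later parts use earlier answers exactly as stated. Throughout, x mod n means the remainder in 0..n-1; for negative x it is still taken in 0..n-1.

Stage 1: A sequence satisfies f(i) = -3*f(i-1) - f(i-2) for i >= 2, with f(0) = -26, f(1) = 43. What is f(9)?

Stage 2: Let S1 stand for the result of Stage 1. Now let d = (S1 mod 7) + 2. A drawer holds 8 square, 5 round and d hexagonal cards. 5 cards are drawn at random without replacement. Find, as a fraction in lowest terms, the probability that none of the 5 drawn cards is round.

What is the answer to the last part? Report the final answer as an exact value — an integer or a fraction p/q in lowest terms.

11/104

Stage 1: f(2) = -3*(43) - 1*(-26) = -103; iterating: f(2)=-103, f(3)=266, f(4)=-695, f(5)=1819, f(6)=-4762, f(7)=12467, f(8)=-32639, f(9)=85450; answer 85450
Stage 2: S1 = 85450; d = 3; total draws C(16,5) = 4368; favorable C(11,5) = 462; P = 11/104; answer 11/104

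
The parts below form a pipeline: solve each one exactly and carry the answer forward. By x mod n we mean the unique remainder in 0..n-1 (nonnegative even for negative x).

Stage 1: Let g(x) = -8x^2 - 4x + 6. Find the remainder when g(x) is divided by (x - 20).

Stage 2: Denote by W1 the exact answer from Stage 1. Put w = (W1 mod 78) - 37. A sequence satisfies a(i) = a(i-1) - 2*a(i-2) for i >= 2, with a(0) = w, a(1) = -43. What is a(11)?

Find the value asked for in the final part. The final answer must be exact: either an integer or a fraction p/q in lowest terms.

-1759

Stage 1: remainder = value at the root: -8*(20)^2 - 4*(20)^1 + 6 = (-3200) + (-80) + (6) = -3274; answer -3274
Stage 2: W1 = -3274; w = -35; a(2) = 1*(-43) - 2*(-35) = 27; iterating: a(2)=27, a(3)=113, a(4)=59, a(5)=-167, a(6)=-285, a(7)=49, a(8)=619, a(9)=521, a(10)=-717, a(11)=-1759; answer -1759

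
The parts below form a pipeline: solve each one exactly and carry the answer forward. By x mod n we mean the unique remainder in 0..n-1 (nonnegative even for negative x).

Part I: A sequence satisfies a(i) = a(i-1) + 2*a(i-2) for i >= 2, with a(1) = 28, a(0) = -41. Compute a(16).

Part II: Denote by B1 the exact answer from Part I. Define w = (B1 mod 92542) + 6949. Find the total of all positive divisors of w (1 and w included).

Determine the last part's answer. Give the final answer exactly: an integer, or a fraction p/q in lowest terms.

93952

Part I: a(2) = 1*(28) + 2*(-41) = -54; iterating: a(2)=-54, a(3)=2, a(4)=-106, a(5)=-102, a(6)=-314, a(7)=-518, a(8)=-1146, a(9)=-2182, a(10)=-4474, a(11)=-8838, a(12)=-17786, a(13)=-35462, a(14)=-71034, a(15)=-141958, a(16)=-284026; answer -284026
Part II: B1 = -284026; w = 93091; 93091 = 127 * 733; sigma = (1 + 127) * (1 + 733) = 128 * 734 = 93952; answer 93952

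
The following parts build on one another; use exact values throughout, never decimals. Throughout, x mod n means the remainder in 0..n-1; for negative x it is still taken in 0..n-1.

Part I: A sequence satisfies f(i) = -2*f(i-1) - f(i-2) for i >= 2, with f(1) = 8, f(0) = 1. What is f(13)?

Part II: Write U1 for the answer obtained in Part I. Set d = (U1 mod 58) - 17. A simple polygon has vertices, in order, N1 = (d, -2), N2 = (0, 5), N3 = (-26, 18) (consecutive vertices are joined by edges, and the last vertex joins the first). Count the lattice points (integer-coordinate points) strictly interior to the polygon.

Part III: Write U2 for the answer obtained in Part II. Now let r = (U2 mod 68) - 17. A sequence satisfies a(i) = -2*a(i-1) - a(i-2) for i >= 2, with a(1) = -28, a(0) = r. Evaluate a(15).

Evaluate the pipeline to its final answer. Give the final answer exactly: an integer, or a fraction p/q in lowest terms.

Part I: f(2) = -2*(8) - 1*(1) = -17; iterating: f(2)=-17, f(3)=26, f(4)=-35, f(5)=44, f(6)=-53, f(7)=62, f(8)=-71, f(9)=80, f(10)=-89, f(11)=98, f(12)=-107, f(13)=116; answer 116
Part II: U1 = 116; d = -17; cross terms: (-17*5 - 0*-2)=-85, (0*18 - -26*5)=130, (-26*-2 - -17*18)=358; twice the area = |403| = 403; area = 403/2; boundary points = 1 + 13 + 1 = 15; strictly interior points = area - boundary/2 + 1 = 195; answer 195
Part III: U2 = 195; r = 42; a(2) = -2*(-28) - 1*(42) = 14; iterating: a(2)=14, a(3)=0, a(4)=-14, a(5)=28, a(6)=-42, a(7)=56, a(8)=-70, a(9)=84, a(10)=-98, a(11)=112, a(12)=-126, a(13)=140, a(14)=-154, a(15)=168; answer 168

168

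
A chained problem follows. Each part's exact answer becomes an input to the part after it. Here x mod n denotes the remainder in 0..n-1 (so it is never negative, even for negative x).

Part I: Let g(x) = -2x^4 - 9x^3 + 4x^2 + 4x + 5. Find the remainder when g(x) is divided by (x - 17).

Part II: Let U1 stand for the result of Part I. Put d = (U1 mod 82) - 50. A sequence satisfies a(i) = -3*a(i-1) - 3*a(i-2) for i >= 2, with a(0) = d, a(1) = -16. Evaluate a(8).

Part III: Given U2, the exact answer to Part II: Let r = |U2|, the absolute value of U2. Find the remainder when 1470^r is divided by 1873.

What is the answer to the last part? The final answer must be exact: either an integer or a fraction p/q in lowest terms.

Part I: remainder = value at the root: -2*(17)^4 - 9*(17)^3 + 4*(17)^2 + 4*(17)^1 + 5 = (-167042) + (-44217) + (1156) + (68) + (5) = -210030; answer -210030
Part II: U1 = -210030; d = 4; a(2) = -3*(-16) - 3*(4) = 36; iterating: a(2)=36, a(3)=-60, a(4)=72, a(5)=-36, a(6)=-108, a(7)=432, a(8)=-972; answer -972
Part III: U2 = -972; r = 972; squarings mod 1873: 1470^1=1470, 1470^2=1331, 1470^4=1576, 1470^8=178, 1470^16=1716, 1470^32=300, 1470^64=96, 1470^128=1724, 1470^256=1598, 1470^512=705; 1470^972 = 1470^4 * 1470^8 * 1470^64 * 1470^128 * 1470^256 * 1470^512 = 1069 (mod 1873); answer 1069

1069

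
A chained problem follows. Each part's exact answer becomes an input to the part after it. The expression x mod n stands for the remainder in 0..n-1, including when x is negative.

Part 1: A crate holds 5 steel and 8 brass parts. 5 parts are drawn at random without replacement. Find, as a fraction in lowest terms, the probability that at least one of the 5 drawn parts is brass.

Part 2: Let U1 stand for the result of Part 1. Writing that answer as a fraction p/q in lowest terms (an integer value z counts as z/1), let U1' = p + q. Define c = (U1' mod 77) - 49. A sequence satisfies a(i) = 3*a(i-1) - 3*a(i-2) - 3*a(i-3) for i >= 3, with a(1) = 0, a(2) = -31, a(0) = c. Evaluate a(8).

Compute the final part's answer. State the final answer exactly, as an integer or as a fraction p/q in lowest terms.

Part 1: total draws C(13,5) = 1287; complement C(5,5) = 1; favorable 1287 - 1 = 1286; P = 1286/1287; answer 1286/1287
Part 2: U1 = 1286/1287; threaded value p + q = 2573; c = -17; a(3) = 3*(-31) - 3*(0) - 3*(-17) = -42; iterating: a(3)=-42, a(4)=-33, a(5)=120, a(6)=585, a(7)=1494, a(8)=2367; answer 2367

2367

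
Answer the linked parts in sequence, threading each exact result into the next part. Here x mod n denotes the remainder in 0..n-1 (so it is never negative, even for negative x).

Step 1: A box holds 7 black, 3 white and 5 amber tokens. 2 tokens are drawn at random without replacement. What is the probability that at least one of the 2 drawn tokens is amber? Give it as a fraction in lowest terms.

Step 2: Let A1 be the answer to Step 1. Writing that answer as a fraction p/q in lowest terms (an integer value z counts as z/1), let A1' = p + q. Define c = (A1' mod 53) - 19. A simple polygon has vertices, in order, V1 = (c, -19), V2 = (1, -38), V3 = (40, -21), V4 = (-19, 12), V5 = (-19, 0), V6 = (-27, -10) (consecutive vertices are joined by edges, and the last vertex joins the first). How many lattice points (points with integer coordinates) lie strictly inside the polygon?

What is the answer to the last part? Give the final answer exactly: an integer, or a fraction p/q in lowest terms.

1369

Step 1: total draws C(15,2) = 105; complement C(10,2) = 45; favorable 105 - 45 = 60; P = 4/7; answer 4/7
Step 2: A1 = 4/7; threaded value p + q = 11; c = -8; cross terms: (-8*-38 - 1*-19)=323, (1*-21 - 40*-38)=1499, (40*12 - -19*-21)=81, (-19*0 - -19*12)=228, (-19*-10 - -27*0)=190, (-27*-19 - -8*-10)=433; twice the area = |2754| = 2754; area = 1377; boundary points = 1 + 1 + 1 + 12 + 2 + 1 = 18; strictly interior points = area - boundary/2 + 1 = 1369; answer 1369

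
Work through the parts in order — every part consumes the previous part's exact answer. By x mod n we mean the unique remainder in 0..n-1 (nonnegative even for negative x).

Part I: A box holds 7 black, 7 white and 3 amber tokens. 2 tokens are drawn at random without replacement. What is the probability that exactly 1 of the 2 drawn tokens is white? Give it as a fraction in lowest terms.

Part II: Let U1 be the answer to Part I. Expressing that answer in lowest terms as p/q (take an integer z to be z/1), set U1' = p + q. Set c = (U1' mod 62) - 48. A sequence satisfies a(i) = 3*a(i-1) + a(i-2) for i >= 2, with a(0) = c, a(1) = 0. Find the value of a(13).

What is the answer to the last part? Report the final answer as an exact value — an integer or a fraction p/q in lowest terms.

Part I: total draws C(17,2) = 136; favorable C(7,1)*C(10,1) = 70; P = 35/68; answer 35/68
Part II: U1 = 35/68; threaded value p + q = 103; c = -7; a(2) = 3*(0) + 1*(-7) = -7; iterating: a(2)=-7, a(3)=-21, a(4)=-70, a(5)=-231, a(6)=-763, a(7)=-2520, a(8)=-8323, a(9)=-27489, a(10)=-90790, a(11)=-299859, a(12)=-990367, a(13)=-3270960; answer -3270960

-3270960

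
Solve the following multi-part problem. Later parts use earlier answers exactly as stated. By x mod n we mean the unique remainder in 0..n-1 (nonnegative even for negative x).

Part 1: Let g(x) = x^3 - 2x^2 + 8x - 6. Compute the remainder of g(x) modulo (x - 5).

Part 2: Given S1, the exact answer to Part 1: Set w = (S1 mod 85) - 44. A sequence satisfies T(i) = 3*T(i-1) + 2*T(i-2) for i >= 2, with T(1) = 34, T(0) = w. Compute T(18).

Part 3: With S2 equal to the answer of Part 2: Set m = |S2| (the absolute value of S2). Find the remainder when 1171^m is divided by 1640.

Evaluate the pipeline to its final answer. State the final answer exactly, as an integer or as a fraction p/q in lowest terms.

1

Part 1: remainder = value at the root: 1*(5)^3 - 2*(5)^2 + 8*(5)^1 - 6 = (125) + (-50) + (40) + (-6) = 109; answer 109
Part 2: S1 = 109; w = -20; T(2) = 3*(34) + 2*(-20) = 62; iterating: T(2)=62, T(3)=254, T(4)=886, T(5)=3166, T(6)=11270, T(7)=40142, T(8)=142966, T(9)=509182, T(10)=1813478, T(11)=6458798, T(12)=23003350, T(13)=81927646, T(14)=291789638, T(15)=1039224206, T(16)=3701251894, T(17)=13182204094, T(18)=46949116070; answer 46949116070
Part 3: S2 = 46949116070; m = 46949116070; squarings mod 1640: 1171^1=1171, 1171^2=201, 1171^4=1041, 1171^8=1281, 1171^16=961, 1171^32=201, 1171^64=1041, 1171^128=1281, 1171^256=961, 1171^512=201, 1171^1024=1041, 1171^2048=1281, 1171^4096=961, 1171^8192=201, 1171^16384=1041, 1171^32768=1281, 1171^65536=961, 1171^131072=201, 1171^262144=1041, 1171^524288=1281, 1171^1048576=961, 1171^2097152=201, 1171^4194304=1041, 1171^8388608=1281, 1171^16777216=961, 1171^33554432=201, 1171^67108864=1041, 1171^134217728=1281, 1171^268435456=961, 1171^536870912=201, 1171^1073741824=1041, 1171^2147483648=1281, 1171^4294967296=961, 1171^8589934592=201, 1171^17179869184=1041, 1171^34359738368=1281; 1171^46949116070 = 1171^2 * 1171^4 * 1171^32 * 1171^128 * 1171^2048 * 1171^8192 * 1171^32768 * 1171^131072 * 1171^2097152 * 1171^4194304 * 1171^33554432 * 1171^67108864 * 1171^134217728 * 1171^536870912 * 1171^1073741824 * 1171^2147483648 * 1171^8589934592 * 1171^34359738368 = 1 (mod 1640); answer 1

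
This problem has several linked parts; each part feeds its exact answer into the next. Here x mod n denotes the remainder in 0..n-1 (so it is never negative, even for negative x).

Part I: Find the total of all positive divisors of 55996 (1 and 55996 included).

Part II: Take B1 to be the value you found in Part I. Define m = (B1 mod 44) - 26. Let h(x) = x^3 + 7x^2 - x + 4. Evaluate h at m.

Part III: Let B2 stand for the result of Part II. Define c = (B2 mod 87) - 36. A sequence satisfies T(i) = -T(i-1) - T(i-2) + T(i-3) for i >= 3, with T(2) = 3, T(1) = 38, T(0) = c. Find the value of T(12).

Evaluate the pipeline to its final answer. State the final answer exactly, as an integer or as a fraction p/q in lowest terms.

Part I: 55996 = 2^2 * 13999; sigma = (1 + 2 + 4) * (1 + 13999) = 7 * 14000 = 98000; answer 98000
Part II: B1 = 98000; m = -14; 1*(-14)^3 + 7*(-14)^2 - 1*(-14)^1 + 4 = (-2744) + (1372) + (14) + (4) = -1354; answer -1354
Part III: B2 = -1354; c = 2; T(3) = -1*(3) - 1*(38) + 1*(2) = -39; iterating: T(3)=-39, T(4)=74, T(5)=-32, T(6)=-81, T(7)=187, T(8)=-138, T(9)=-130, T(10)=455, T(11)=-463, T(12)=-122; answer -122

-122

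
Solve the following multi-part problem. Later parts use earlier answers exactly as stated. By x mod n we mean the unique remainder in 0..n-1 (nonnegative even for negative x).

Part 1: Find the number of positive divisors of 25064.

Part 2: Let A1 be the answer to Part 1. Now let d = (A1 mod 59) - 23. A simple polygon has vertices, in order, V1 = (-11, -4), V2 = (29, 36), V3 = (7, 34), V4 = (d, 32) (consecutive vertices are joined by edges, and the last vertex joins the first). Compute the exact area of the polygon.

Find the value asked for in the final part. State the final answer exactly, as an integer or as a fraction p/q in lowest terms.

648

Part 1: 25064 = 2^3 * 13 * 241; number of divisors = (3+1) * (1+1) * (1+1) = 16; answer 16
Part 2: A1 = 16; d = -7; cross terms: (-11*36 - 29*-4)=-280, (29*34 - 7*36)=734, (7*32 - -7*34)=462, (-7*-4 - -11*32)=380; twice the area = |1296| = 1296; area = 648; answer 648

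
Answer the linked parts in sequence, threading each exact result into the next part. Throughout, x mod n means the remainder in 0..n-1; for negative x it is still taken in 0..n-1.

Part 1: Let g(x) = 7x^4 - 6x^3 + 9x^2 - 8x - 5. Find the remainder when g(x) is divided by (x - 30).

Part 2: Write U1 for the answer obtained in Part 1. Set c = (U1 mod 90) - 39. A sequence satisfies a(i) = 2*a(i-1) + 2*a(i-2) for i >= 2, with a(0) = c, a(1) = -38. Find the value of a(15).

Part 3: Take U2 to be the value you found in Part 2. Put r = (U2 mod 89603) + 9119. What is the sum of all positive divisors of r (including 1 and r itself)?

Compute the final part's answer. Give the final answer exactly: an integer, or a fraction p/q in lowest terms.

Part 1: remainder = value at the root: 7*(30)^4 - 6*(30)^3 + 9*(30)^2 - 8*(30)^1 - 5 = (5670000) + (-162000) + (8100) + (-240) + (-5) = 5515855; answer 5515855
Part 2: U1 = 5515855; c = -14; a(2) = 2*(-38) + 2*(-14) = -104; iterating: a(2)=-104, a(3)=-284, a(4)=-776, a(5)=-2120, a(6)=-5792, a(7)=-15824, a(8)=-43232, a(9)=-118112, a(10)=-322688, a(11)=-881600, a(12)=-2408576, a(13)=-6580352, a(14)=-17977856, a(15)=-49116416; answer -49116416
Part 3: U2 = -49116416; r = 84750; 84750 = 2 * 3 * 5^3 * 113; sigma = (1 + 2) * (1 + 3) * (1 + 5 + 25 + 125) * (1 + 113) = 3 * 4 * 156 * 114 = 213408; answer 213408

213408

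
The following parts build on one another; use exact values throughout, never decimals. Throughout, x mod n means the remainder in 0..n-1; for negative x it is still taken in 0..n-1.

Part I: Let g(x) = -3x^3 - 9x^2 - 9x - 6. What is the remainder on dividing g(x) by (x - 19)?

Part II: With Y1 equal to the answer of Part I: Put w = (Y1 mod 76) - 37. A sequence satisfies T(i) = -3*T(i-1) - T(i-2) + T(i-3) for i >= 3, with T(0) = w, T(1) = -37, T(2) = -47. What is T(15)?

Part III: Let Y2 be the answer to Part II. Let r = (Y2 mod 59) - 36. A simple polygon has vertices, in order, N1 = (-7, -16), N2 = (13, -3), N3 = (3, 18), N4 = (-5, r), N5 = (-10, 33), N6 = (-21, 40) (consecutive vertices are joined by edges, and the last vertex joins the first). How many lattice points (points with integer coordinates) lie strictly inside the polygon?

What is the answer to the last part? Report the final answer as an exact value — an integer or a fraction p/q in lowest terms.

618

Part I: remainder = value at the root: -3*(19)^3 - 9*(19)^2 - 9*(19)^1 - 6 = (-20577) + (-3249) + (-171) + (-6) = -24003; answer -24003
Part II: Y1 = -24003; w = -24; T(3) = -3*(-47) - 1*(-37) + 1*(-24) = 154; iterating: T(3)=154, T(4)=-452, T(5)=1155, T(6)=-2859, T(7)=6970, T(8)=-16896, T(9)=40859, T(10)=-98711, T(11)=238378, T(12)=-575564, T(13)=1389603, T(14)=-3354867, T(15)=8099434; answer 8099434
Part III: Y2 = 8099434; r = -4; cross terms: (-7*-3 - 13*-16)=229, (13*18 - 3*-3)=243, (3*-4 - -5*18)=78, (-5*33 - -10*-4)=-205, (-10*40 - -21*33)=293, (-21*-16 - -7*40)=616; twice the area = |1254| = 1254; area = 627; boundary points = 1 + 1 + 2 + 1 + 1 + 14 = 20; strictly interior points = area - boundary/2 + 1 = 618; answer 618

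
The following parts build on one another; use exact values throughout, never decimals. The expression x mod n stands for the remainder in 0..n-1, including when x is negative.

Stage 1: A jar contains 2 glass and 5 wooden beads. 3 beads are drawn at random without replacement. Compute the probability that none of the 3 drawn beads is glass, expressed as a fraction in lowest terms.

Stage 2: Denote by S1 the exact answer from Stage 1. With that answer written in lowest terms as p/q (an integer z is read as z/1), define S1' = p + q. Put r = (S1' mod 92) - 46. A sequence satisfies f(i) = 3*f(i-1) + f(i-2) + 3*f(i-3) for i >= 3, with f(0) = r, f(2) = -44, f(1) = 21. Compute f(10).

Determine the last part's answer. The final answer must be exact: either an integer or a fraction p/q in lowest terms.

-1262492

Stage 1: total draws C(7,3) = 35; favorable C(5,3) = 10; P = 2/7; answer 2/7
Stage 2: S1 = 2/7; threaded value p + q = 9; r = -37; f(3) = 3*(-44) + 1*(21) + 3*(-37) = -222; iterating: f(3)=-222, f(4)=-647, f(5)=-2295, f(6)=-8198, f(7)=-28830, f(8)=-101573, f(9)=-358143, f(10)=-1262492; answer -1262492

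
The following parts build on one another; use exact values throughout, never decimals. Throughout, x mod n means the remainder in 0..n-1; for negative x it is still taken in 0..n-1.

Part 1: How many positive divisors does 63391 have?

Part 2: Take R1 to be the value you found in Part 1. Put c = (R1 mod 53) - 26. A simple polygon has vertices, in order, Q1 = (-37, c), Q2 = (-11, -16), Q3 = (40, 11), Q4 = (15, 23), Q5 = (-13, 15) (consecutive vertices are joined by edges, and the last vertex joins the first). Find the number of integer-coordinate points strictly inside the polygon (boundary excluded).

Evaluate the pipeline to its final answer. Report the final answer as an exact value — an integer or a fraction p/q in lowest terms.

1491

Part 1: 63391 is prime, so its only divisors are 1 and 63391; count = 2; answer 2
Part 2: R1 = 2; c = -24; cross terms: (-37*-16 - -11*-24)=328, (-11*11 - 40*-16)=519, (40*23 - 15*11)=755, (15*15 - -13*23)=524, (-13*-24 - -37*15)=867; twice the area = |2993| = 2993; area = 2993/2; boundary points = 2 + 3 + 1 + 4 + 3 = 13; strictly interior points = area - boundary/2 + 1 = 1491; answer 1491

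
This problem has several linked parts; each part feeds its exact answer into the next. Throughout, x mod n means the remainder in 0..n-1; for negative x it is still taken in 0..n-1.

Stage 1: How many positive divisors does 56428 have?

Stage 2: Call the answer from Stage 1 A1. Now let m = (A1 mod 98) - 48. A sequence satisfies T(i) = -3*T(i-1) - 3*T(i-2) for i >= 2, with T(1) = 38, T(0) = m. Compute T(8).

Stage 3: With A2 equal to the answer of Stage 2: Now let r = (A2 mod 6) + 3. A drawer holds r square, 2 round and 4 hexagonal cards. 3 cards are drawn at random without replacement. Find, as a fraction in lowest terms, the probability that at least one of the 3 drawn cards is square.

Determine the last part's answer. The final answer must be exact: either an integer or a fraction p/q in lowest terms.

Stage 1: 56428 = 2^2 * 14107; number of divisors = (2+1) * (1+1) = 6; answer 6
Stage 2: A1 = 6; m = -42; T(2) = -3*(38) - 3*(-42) = 12; iterating: T(2)=12, T(3)=-150, T(4)=414, T(5)=-792, T(6)=1134, T(7)=-1026, T(8)=-324; answer -324
Stage 3: A2 = -324; r = 3; total draws C(9,3) = 84; complement C(6,3) = 20; favorable 84 - 20 = 64; P = 16/21; answer 16/21

16/21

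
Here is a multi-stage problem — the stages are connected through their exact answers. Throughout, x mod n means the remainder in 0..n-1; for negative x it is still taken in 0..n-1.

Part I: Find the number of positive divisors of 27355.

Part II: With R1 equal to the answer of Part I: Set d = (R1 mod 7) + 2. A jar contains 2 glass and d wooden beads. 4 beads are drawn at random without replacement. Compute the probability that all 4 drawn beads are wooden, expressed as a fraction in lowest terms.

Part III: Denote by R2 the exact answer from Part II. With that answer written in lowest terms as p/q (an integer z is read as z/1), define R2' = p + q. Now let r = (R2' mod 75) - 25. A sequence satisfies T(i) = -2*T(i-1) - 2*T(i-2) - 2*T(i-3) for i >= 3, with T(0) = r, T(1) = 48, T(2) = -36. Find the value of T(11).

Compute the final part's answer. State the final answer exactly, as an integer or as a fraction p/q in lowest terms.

Part I: 27355 = 5 * 5471; number of divisors = (1+1) * (1+1) = 4; answer 4
Part II: R1 = 4; d = 6; total draws C(8,4) = 70; favorable C(6,4) = 15; P = 3/14; answer 3/14
Part III: R2 = 3/14; threaded value p + q = 17; r = -8; T(3) = -2*(-36) - 2*(48) - 2*(-8) = -8; iterating: T(3)=-8, T(4)=-8, T(5)=104, T(6)=-176, T(7)=160, T(8)=-176, T(9)=384, T(10)=-736, T(11)=1056; answer 1056

1056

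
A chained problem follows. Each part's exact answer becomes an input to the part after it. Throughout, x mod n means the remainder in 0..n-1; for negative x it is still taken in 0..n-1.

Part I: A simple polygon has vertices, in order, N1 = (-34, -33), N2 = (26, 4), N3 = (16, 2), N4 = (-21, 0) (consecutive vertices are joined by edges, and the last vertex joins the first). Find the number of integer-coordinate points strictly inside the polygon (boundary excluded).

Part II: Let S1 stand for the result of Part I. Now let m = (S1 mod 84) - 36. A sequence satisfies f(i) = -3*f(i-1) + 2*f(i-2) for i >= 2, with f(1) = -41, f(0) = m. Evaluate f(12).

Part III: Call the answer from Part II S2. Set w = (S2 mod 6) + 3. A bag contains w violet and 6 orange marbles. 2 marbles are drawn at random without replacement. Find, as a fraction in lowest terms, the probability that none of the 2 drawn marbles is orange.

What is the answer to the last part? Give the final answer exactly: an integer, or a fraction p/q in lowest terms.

Part I: cross terms: (-34*4 - 26*-33)=722, (26*2 - 16*4)=-12, (16*0 - -21*2)=42, (-21*-33 - -34*0)=693; twice the area = |1445| = 1445; area = 1445/2; boundary points = 1 + 2 + 1 + 1 = 5; strictly interior points = area - boundary/2 + 1 = 721; answer 721
Part II: S1 = 721; m = 13; f(2) = -3*(-41) + 2*(13) = 149; iterating: f(2)=149, f(3)=-529, f(4)=1885, f(5)=-6713, f(6)=23909, f(7)=-85153, f(8)=303277, f(9)=-1080137, f(10)=3846965, f(11)=-13701169, f(12)=48797437; answer 48797437
Part III: S2 = 48797437; w = 4; total draws C(10,2) = 45; favorable C(4,2) = 6; P = 2/15; answer 2/15

2/15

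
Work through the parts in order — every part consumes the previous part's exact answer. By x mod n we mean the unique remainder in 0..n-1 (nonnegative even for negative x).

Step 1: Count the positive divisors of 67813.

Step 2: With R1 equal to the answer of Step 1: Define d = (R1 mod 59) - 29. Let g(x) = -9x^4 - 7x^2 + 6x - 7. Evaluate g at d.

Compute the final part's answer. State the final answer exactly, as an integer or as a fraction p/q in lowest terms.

-3520157

Step 1: 67813 = 17 * 3989; number of divisors = (1+1) * (1+1) = 4; answer 4
Step 2: R1 = 4; d = -25; -9*(-25)^4 - 7*(-25)^2 + 6*(-25)^1 - 7 = (-3515625) + (-4375) + (-150) + (-7) = -3520157; answer -3520157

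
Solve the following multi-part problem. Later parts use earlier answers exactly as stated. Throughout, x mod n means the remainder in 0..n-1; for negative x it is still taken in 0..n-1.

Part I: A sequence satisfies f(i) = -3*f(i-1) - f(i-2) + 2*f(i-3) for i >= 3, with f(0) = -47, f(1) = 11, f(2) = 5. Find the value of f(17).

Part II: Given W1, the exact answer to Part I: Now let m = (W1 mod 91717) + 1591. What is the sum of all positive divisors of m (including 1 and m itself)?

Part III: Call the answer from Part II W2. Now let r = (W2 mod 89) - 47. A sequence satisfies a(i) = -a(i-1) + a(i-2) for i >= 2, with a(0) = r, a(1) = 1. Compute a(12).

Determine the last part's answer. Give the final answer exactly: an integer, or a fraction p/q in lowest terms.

Part I: f(3) = -3*(5) - 1*(11) + 2*(-47) = -120; iterating: f(3)=-120, f(4)=377, f(5)=-1001, f(6)=2386, f(7)=-5403, f(8)=11821, f(9)=-25288, f(10)=53237, f(11)=-110781, f(12)=228530, f(13)=-468335, f(14)=954913, f(15)=-1939344, f(16)=3926449, f(17)=-7930177; answer -7930177
Part II: W1 = -7930177; m = 50793; 50793 = 3 * 16931; sigma = (1 + 3) * (1 + 16931) = 4 * 16932 = 67728; answer 67728
Part III: W2 = 67728; r = 41; a(2) = -1*(1) + 1*(41) = 40; iterating: a(2)=40, a(3)=-39, a(4)=79, a(5)=-118, a(6)=197, a(7)=-315, a(8)=512, a(9)=-827, a(10)=1339, a(11)=-2166, a(12)=3505; answer 3505

3505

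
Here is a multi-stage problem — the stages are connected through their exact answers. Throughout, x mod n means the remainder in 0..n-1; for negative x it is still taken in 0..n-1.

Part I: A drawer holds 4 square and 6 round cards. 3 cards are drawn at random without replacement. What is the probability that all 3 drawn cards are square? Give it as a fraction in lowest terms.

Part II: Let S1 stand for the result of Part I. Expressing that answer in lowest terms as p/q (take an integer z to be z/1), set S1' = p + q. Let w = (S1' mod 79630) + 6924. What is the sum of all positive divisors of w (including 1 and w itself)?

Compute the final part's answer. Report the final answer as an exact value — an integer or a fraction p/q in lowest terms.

9072

Part I: total draws C(10,3) = 120; favorable C(4,3) = 4; P = 1/30; answer 1/30
Part II: S1 = 1/30; threaded value p + q = 31; w = 6955; 6955 = 5 * 13 * 107; sigma = (1 + 5) * (1 + 13) * (1 + 107) = 6 * 14 * 108 = 9072; answer 9072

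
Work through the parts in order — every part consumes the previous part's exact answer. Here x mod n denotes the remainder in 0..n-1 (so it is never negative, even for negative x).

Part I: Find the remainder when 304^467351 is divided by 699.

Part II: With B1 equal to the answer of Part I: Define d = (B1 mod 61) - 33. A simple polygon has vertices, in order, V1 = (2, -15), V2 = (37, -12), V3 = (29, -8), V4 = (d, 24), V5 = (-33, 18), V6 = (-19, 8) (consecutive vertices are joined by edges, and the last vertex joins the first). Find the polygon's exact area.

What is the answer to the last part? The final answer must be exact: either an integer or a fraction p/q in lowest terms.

Part I: squarings mod 699: 304^1=304, 304^2=148, 304^4=235, 304^8=4, 304^16=16, 304^32=256, 304^64=529, 304^128=241, 304^256=64, 304^512=601, 304^1024=517, 304^2048=271, 304^4096=46, 304^8192=19, 304^16384=361, 304^32768=307, 304^65536=583, 304^131072=175, 304^262144=568; 304^467351 = 304^1 * 304^2 * 304^4 * 304^16 * 304^128 * 304^256 * 304^8192 * 304^65536 * 304^131072 * 304^262144 = 16 (mod 699); answer 16
Part II: B1 = 16; d = -17; cross terms: (2*-12 - 37*-15)=531, (37*-8 - 29*-12)=52, (29*24 - -17*-8)=560, (-17*18 - -33*24)=486, (-33*8 - -19*18)=78, (-19*-15 - 2*8)=269; twice the area = |1976| = 1976; area = 988; answer 988

988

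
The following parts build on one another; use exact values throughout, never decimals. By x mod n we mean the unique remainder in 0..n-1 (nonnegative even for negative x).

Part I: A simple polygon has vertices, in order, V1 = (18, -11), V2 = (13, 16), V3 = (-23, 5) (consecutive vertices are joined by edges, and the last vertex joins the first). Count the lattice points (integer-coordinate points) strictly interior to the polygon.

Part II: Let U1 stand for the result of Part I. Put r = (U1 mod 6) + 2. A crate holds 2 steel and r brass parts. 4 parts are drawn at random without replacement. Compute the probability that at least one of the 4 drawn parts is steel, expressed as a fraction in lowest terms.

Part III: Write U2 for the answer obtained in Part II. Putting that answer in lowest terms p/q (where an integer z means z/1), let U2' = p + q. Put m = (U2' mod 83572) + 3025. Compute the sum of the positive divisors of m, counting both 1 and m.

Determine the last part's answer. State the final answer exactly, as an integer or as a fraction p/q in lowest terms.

Part I: cross terms: (18*16 - 13*-11)=431, (13*5 - -23*16)=433, (-23*-11 - 18*5)=163; twice the area = |1027| = 1027; area = 1027/2; boundary points = 1 + 1 + 1 = 3; strictly interior points = area - boundary/2 + 1 = 513; answer 513
Part II: U1 = 513; r = 5; total draws C(7,4) = 35; complement C(5,4) = 5; favorable 35 - 5 = 30; P = 6/7; answer 6/7
Part III: U2 = 6/7; threaded value p + q = 13; m = 3038; 3038 = 2 * 7^2 * 31; sigma = (1 + 2) * (1 + 7 + 49) * (1 + 31) = 3 * 57 * 32 = 5472; answer 5472

5472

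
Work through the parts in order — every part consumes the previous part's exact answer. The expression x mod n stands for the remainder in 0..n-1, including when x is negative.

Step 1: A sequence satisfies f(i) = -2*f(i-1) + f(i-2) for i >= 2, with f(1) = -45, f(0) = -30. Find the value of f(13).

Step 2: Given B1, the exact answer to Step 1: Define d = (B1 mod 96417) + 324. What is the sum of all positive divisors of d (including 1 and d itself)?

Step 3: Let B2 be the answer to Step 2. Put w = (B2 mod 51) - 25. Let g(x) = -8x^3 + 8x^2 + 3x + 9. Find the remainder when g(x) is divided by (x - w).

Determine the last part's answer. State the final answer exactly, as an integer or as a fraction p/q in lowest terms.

-9638

Step 1: f(2) = -2*(-45) + 1*(-30) = 60; iterating: f(2)=60, f(3)=-165, f(4)=390, f(5)=-945, f(6)=2280, f(7)=-5505, f(8)=13290, f(9)=-32085, f(10)=77460, f(11)=-187005, f(12)=451470, f(13)=-1089945; answer -1089945
Step 2: B1 = -1089945; d = 67383; 67383 = 3^2 * 7487; sigma = (1 + 3 + 9) * (1 + 7487) = 13 * 7488 = 97344; answer 97344
Step 3: B2 = 97344; w = 11; remainder = value at the root: -8*(11)^3 + 8*(11)^2 + 3*(11)^1 + 9 = (-10648) + (968) + (33) + (9) = -9638; answer -9638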